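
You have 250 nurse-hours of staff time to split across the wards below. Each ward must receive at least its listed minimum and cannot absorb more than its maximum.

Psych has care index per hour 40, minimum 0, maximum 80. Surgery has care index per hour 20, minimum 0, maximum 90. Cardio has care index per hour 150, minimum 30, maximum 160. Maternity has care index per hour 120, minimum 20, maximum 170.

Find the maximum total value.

Meeting every minimum uses 0+0+30+20 = 50 nurse-hours, leaving 200.
Rank by care index per hour: Cardio 150 > Maternity 120 > Psych 40 > Surgery 20.
Cardio: +130 to 160 (cap) ; 70 left.
Maternity has room for 150 more but only 70 remain, so it gets 90.
Total = 150×160 + 120×90 = 34800.

34800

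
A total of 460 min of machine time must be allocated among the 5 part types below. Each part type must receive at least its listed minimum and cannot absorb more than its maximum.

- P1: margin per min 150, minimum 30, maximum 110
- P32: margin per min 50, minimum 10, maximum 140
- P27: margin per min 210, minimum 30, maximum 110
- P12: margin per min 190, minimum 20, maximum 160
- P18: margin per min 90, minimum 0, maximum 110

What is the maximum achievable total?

76800

Meeting every minimum uses 30+10+30+20+0 = 90 min, leaving 370.
Rank by margin per min: P27 210 > P12 190 > P1 150 > P18 90 > P32 50.
Give P27 80 more to hit its cap of 110 → 290 left.
P12: +140 to 160 (cap) → 150 left.
P1: +80 to 110 (cap) → 70 left.
Only 70 left; P18 takes them to reach 70.
Total = 150×110 + 50×10 + 210×110 + 190×160 + 90×70 = 76800.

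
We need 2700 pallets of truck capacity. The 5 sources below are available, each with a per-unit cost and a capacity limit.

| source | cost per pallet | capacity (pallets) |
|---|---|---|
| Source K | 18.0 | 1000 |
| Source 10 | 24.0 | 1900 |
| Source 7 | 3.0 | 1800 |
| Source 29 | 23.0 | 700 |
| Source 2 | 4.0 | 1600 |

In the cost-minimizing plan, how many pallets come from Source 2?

Use sources in increasing cost order.
Source 7 at 3.0: take all 1800 pallets → 900 still needed.
Source 2 (4.0): take the remaining 900 → done.
Source K, Source 29, Source 10: unused.

900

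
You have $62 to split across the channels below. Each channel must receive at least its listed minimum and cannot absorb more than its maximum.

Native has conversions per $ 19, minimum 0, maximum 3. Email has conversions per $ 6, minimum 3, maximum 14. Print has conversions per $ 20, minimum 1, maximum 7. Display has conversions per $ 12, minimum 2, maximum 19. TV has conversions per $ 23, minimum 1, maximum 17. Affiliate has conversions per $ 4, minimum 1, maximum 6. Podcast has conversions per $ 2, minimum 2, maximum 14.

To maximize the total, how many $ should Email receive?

Meeting every minimum uses 0+3+1+2+1+1+2 = 10 $, leaving 52.
Order the channels by conversions per $: TV 23 > Print 20 > Native 19 > Display 12 > Email 6 > Affiliate 4 > Podcast 2.
Give TV 16 more to hit its cap of 17 — 36 left.
Print: +6 to 7 (cap) — 30 left.
Give Native 3 more to hit its cap of 3 — 27 left.
Display takes 17 more to reach its cap of 19 — 10 left.
Only 10 left; Email takes them to reach 13.

13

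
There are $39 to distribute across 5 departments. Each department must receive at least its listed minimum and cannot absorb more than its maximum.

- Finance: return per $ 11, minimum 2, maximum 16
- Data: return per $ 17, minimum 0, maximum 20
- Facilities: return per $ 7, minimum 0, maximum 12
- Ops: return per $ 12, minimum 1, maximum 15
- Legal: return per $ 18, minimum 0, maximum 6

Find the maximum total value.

602

Meeting every minimum uses 2+0+0+1+0 = 3 $, leaving 36.
Order the departments by return per $: Legal 18 > Data 17 > Ops 12 > Finance 11 > Facilities 7.
Give Legal 6 more to hit its cap of 6 — 30 left.
Data: +20 to 20 (cap) — 10 left.
Only 10 left; Ops takes them to reach 11.
Total = 11×2 + 17×20 + 12×11 + 18×6 = 602.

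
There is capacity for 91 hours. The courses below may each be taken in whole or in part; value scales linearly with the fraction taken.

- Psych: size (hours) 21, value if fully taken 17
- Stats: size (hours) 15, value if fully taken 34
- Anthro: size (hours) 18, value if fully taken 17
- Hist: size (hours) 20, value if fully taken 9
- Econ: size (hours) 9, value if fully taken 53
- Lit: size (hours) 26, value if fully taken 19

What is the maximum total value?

Sort by value density: Econ 53/9≈5.89, Stats 34/15≈2.27, Anthro 17/18≈0.944, Psych 17/21≈0.81, Lit 19/26≈0.731, Hist 9/20≈0.45.
All 9 hours of Econ fit (value 53) → 82 remain.
Take all of Stats (15 hours, value 34) → 67 hours left.
Anthro: take in full, 18 hours for value 17 → 49 left.
Psych: take in full, 21 hours for value 17 → 28 left.
Lit: take in full, 26 hours for value 19 → 2 left.
Fill the last 2 hours with part of Hist: 2/20 of it earns 0.9.
Total value = 140.9.

140.9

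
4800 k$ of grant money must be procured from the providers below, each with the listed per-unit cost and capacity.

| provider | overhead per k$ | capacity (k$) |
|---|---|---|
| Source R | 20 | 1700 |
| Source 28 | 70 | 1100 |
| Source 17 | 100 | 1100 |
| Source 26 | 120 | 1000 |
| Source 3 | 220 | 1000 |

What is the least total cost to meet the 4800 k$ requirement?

329000

Use providers in increasing cost order.
Take 1700 from Source R at 20 ; need 3100 more.
Take 1100 from Source 28 at 70 ; need 2000 more.
Take 1100 from Source 17 at 100 ; need 900 more.
Source 26 at 120: take 900 of its 1000 ; requirement met.
Source 3: unused.
Cost = 1700×20 + 1100×70 + 1100×100 + 900×120 = 329000.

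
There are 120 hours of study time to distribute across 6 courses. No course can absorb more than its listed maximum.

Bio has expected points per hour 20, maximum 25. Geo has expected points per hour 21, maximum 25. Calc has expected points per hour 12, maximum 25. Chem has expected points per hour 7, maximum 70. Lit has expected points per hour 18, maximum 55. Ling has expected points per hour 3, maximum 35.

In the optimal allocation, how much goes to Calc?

Rank by expected points per hour: Geo 21 > Bio 20 > Lit 18 > Calc 12 > Chem 7 > Ling 3.
Give Geo 25 to hit its cap of 25 → 95 left.
Bio takes 25 to reach its cap of 25 → 70 left.
Lit: +55 to 55 (cap) → 15 left.
Calc has room for 25 but only 15 remain, so it gets 15.

15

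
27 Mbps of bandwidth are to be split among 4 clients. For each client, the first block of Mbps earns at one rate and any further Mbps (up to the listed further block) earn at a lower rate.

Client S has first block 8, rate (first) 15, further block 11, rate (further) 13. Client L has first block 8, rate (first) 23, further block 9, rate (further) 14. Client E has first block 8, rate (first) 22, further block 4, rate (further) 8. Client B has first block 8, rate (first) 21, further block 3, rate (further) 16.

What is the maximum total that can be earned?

Order all 8 blocks by rate: Client L/first 23 > Client E/first 22 > Client B/first 21 > Client B/second 16 > Client S/first 15 > Client L/second 14 > Client S/second 13 > Client E/second 8.
Fill Client L first block (8 at 23) → 19 left.
Client E/first (22): +8 → 11 left.
Client B first at 21: fill all 8 → 3 left.
Client B/second (16): +3 → 0 left.
Total = 23×8 + 22×8 + 21×8 + 16×3 = 576.

576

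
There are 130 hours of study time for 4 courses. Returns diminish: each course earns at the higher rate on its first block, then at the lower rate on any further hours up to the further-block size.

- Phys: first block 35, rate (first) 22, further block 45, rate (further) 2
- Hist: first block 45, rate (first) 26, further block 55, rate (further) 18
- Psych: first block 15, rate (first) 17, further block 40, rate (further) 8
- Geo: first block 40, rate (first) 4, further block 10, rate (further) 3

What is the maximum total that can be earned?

Rank every tier by rate: Hist/tier1 26 > Phys/tier1 22 > Hist/tier2 18 > Psych/tier1 17 > Psych/tier2 8 > Geo/tier1 4 > Geo/tier2 3 > Phys/tier2 2.
Hist/tier1 (26): +45 ; 85 left.
Phys/tier1 (22): +35 ; 50 left.
Hist/tier2: +50 of 55 at 18; pool empty.
Total = 26×45 + 22×35 + 18×50 = 2840.

2840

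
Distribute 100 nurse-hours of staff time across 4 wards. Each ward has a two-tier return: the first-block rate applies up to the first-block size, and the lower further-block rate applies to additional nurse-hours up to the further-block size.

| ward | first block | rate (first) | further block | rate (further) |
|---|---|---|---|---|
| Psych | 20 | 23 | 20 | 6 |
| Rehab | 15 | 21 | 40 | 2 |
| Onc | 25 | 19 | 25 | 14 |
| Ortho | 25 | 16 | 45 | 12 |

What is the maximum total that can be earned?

Rank every tier by rate: Psych/first 23 > Rehab/first 21 > Onc/first 19 > Ortho/first 16 > Onc/second 14 > Ortho/second 12 > Psych/second 6 > Rehab/second 2.
Psych/first (23): +20 → 80 left.
Fill Rehab first block (15 at 21) → 65 left.
Fill Onc first block (25 at 19) → 40 left.
Ortho/first (16): +25 → 15 left.
15 remain; put them into Onc second at 14.
Total = 23×20 + 21×15 + 19×25 + 16×25 + 14×15 = 1860.

1860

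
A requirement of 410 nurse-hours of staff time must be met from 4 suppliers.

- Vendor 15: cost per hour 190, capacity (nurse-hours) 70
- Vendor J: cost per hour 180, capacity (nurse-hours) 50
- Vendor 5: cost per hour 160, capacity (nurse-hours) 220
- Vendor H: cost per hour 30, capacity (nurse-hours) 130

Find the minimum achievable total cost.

Fill from the cheapest supplier first.
Vendor H at 30: take all 130 nurse-hours → 280 still needed.
Vendor 5 (160): use full 220 → 60 nurse-hours to go.
Vendor J (180): use full 50 → 10 nurse-hours to go.
Take 10 from Vendor 15 at 190 to finish.
Cost = 130×30 + 220×160 + 50×180 + 10×190 = 50000.

50000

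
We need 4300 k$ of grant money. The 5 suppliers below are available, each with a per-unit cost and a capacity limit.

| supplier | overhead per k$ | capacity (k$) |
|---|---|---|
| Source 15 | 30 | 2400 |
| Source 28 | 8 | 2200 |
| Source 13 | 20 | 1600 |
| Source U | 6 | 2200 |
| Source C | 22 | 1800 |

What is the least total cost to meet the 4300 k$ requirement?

Use suppliers in increasing cost order.
Source U at 6: take all 2200 k$ — 2100 still needed.
Source 28 (8): take the remaining 2100 — done.
Source 13, Source C, Source 15: unused.
Cost = 2200×6 + 2100×8 = 30000.

30000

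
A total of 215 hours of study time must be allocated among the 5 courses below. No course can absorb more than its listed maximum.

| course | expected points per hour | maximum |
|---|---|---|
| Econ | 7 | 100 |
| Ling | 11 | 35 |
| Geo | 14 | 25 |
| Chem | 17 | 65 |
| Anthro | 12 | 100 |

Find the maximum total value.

Rank by expected points per hour: Chem 17 > Geo 14 > Anthro 12 > Ling 11 > Econ 7.
Chem: +65 to 65 (cap) ; 150 left.
Geo: +25 to 25 (cap) ; 125 left.
Give Anthro 100 to hit its cap of 100 ; 25 left.
Ling: +25 (room for 35) → 25. Pool exhausted.
Total = 11×25 + 14×25 + 17×65 + 12×100 = 2930.

2930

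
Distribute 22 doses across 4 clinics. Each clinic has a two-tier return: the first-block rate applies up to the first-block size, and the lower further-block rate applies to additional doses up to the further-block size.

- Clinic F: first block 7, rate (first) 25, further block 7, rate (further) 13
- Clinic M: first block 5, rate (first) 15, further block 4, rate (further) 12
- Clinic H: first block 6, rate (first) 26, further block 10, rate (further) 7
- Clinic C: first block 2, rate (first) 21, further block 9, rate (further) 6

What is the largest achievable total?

Rank every tier by rate: Clinic H/T1 26 > Clinic F/T1 25 > Clinic C/T1 21 > Clinic M/T1 15 > Clinic F/T2 13 > Clinic M/T2 12 > Clinic H/T2 7 > Clinic C/T2 6.
Clinic H T1 at 26: fill all 6 ; 16 left.
Clinic F T1 at 25: fill all 7 ; 9 left.
Clinic C/T1 (21): +2 ; 7 left.
Clinic M/T1 (15): +5 ; 2 left.
Clinic F T2 at 13: only 2 left, fill 2.
Total = 26×6 + 25×7 + 21×2 + 15×5 + 13×2 = 474.

474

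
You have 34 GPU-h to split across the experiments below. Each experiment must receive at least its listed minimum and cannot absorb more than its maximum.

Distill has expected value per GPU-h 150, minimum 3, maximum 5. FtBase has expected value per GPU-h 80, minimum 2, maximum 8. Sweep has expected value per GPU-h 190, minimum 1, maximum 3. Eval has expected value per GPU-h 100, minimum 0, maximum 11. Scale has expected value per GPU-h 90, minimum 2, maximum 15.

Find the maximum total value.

Meeting every minimum uses 3+2+1+0+2 = 8 GPU-h, leaving 26.
Highest expected value per GPU-h first: Sweep 190 > Distill 150 > Eval 100 > Scale 90 > FtBase 80.
Sweep takes 2 more to reach its cap of 3 — 24 left.
Distill: +2 to 5 (cap) — 22 left.
Eval: +11 to 11 (cap) — 11 left.
Scale has room for 13 more but only 11 remain, so it gets 13.
Total = 150×5 + 80×2 + 190×3 + 100×11 + 90×13 = 3750.

3750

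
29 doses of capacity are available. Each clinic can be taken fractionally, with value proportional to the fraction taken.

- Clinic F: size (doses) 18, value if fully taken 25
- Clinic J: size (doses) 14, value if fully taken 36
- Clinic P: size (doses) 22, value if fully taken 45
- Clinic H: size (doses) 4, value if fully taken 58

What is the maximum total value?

Sort by value density: Clinic H 58/4≈14.5, Clinic J 36/14≈2.57, Clinic P 45/22≈2.05, Clinic F 25/18≈1.39.
All 4 doses of Clinic H fit (value 58) ; 25 remain.
Clinic J: take in full, 14 doses for value 36 ; 11 left.
Only 11 doses remain; take 11/22 of Clinic P for value 45×11/22 = 22.5.
Total value = 116.5.

116.5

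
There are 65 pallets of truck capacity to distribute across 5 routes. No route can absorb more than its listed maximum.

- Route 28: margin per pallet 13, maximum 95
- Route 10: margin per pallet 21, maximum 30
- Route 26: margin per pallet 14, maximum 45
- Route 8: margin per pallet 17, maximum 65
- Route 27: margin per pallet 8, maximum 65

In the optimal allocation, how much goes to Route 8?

35

Highest margin per pallet first: Route 10 21 > Route 8 17 > Route 26 14 > Route 28 13 > Route 27 8.
Route 10: +30 to 30 (cap) ; 35 left.
Only 35 left; Route 8 takes them to reach 35.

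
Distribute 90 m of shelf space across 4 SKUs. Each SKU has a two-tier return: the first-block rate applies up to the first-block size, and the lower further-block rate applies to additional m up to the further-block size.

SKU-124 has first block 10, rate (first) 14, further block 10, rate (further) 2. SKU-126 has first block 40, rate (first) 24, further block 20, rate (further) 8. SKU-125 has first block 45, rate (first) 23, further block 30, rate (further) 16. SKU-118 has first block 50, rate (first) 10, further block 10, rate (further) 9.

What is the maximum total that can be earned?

2075

Treat each block as its own option and order by rate: SKU-126/first 24 > SKU-125/first 23 > SKU-125/second 16 > SKU-124/first 14 > SKU-118/first 10 > SKU-118/second 9 > SKU-126/second 8 > SKU-124/second 2.
SKU-126 first at 24: fill all 40 ; 50 left.
SKU-125/first (23): +45 ; 5 left.
SKU-125/second: +5 of 30 at 16; pool empty.
Total = 24×40 + 23×45 + 16×5 = 2075.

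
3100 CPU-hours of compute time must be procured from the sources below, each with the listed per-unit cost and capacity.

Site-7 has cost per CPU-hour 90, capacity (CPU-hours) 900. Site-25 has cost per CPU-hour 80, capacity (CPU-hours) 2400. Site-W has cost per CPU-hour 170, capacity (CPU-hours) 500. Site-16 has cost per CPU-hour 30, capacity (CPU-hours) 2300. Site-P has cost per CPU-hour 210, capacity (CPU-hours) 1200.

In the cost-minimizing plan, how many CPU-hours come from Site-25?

Cheapest first:
Site-16 at 30: take all 2300 CPU-hours → 800 still needed.
Site-25 at 80: take 800 of its 2400 → requirement met.
Site-7, Site-W, Site-P: unused.

800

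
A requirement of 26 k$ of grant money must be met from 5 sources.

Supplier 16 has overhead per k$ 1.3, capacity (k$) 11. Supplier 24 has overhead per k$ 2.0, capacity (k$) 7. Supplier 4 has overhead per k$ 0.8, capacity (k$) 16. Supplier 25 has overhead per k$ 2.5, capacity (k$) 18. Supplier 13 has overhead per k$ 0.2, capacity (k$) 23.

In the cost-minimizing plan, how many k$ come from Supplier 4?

Use sources in increasing cost order.
Supplier 13 (0.2): use full 23 → 3 k$ to go.
Supplier 4 at 0.8: take 3 of its 16 → requirement met.
Supplier 16, Supplier 24, Supplier 25: unused.

3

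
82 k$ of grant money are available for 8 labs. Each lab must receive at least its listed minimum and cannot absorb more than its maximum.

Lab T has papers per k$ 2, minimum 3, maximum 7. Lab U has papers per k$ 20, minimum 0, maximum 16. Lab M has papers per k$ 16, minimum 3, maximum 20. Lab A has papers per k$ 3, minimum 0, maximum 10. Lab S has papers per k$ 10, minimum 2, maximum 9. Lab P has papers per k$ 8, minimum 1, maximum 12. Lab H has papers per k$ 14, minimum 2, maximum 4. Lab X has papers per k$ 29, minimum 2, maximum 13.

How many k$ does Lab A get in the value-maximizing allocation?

Meeting every minimum uses 3+0+3+0+2+1+2+2 = 13 k$, leaving 69.
Highest papers per k$ first: Lab X 29 > Lab U 20 > Lab M 16 > Lab H 14 > Lab S 10 > Lab P 8 > Lab A 3 > Lab T 2.
Lab X takes 11 more to reach its cap of 13 ; 58 left.
Lab U takes 16 more to reach its cap of 16 ; 42 left.
Give Lab M 17 more to hit its cap of 20 ; 25 left.
Lab H takes 2 more to reach its cap of 4 ; 23 left.
Lab S: +7 to 9 (cap) ; 16 left.
Lab P: +11 to 12 (cap) ; 5 left.
Lab A: +5 (room for 10) → 5. Pool exhausted.

5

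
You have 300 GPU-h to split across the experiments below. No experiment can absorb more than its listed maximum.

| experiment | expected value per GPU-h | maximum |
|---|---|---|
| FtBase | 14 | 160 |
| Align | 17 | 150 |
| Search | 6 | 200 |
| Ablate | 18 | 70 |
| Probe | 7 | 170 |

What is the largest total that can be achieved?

4930

Rank by expected value per GPU-h: Ablate 18 > Align 17 > FtBase 14 > Probe 7 > Search 6.
Give Ablate 70 to hit its cap of 70 ; 230 left.
Align takes 150 to reach its cap of 150 ; 80 left.
FtBase has room for 160 but only 80 remain, so it gets 80.
Total = 14×80 + 17×150 + 18×70 = 4930.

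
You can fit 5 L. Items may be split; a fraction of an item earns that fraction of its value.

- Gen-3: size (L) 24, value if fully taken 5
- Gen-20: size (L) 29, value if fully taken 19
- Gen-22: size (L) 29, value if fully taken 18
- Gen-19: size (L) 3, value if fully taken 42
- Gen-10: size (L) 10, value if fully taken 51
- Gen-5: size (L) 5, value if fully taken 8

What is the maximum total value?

52.2

Best value per unit of size first: Gen-19 42/3≈14, Gen-10 51/10≈5.1, Gen-5 8/5≈1.6, Gen-20 19/29≈0.655, Gen-22 18/29≈0.621, Gen-3 5/24≈0.208.
All 3 L of Gen-19 fit (value 42) → 2 remain.
Only 2 L remain; take 2/10 of Gen-10 for value 51×2/10 = 10.2.
Total value = 52.2.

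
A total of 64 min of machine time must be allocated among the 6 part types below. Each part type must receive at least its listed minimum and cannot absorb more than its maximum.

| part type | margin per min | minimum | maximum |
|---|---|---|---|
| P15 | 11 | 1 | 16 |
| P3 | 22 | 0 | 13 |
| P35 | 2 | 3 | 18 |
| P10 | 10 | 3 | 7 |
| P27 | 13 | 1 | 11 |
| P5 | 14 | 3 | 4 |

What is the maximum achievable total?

Meeting every minimum uses 1+0+3+3+1+3 = 11 min, leaving 53.
Rank by margin per min: P3 22 > P5 14 > P27 13 > P15 11 > P10 10 > P35 2.
P3: +13 to 13 (cap) → 40 left.
Give P5 1 more to hit its cap of 4 → 39 left.
P27 takes 10 more to reach its cap of 11 → 29 left.
P15 takes 15 more to reach its cap of 16 → 14 left.
P10: +4 to 7 (cap) → 10 left.
P35: +10 (room for 15) → 13. Pool exhausted.
Total = 11×16 + 22×13 + 2×13 + 10×7 + 13×11 + 14×4 = 757.

757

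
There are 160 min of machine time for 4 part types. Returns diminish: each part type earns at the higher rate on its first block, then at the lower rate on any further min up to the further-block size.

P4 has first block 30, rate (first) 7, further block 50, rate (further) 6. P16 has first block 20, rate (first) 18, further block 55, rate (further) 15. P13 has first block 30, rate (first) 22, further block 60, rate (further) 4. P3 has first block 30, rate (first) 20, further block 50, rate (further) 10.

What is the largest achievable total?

Rank every tier by rate: P13/tier1 22 > P3/tier1 20 > P16/tier1 18 > P16/tier2 15 > P3/tier2 10 > P4/tier1 7 > P4/tier2 6 > P13/tier2 4.
P13/tier1 (22): +30 ; 130 left.
Fill P3 tier1 block (30 at 20) ; 100 left.
P16/tier1 (18): +20 ; 80 left.
P16 tier2 at 15: fill all 55 ; 25 left.
P3/tier2: +25 of 50 at 10; pool empty.
Total = 22×30 + 20×30 + 18×20 + 15×55 + 10×25 = 2695.

2695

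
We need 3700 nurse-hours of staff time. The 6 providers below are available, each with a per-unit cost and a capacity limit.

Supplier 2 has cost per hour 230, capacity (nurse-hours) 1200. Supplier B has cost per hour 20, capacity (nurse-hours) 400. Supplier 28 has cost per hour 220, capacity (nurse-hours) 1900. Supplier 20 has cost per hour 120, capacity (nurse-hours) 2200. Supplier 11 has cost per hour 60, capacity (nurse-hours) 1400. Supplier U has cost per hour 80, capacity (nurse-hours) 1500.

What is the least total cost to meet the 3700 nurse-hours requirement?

260000

Cheapest first:
Supplier B (20): use full 400 → 3300 nurse-hours to go.
Supplier 11 at 60: take all 1400 nurse-hours → 1900 still needed.
Take 1500 from Supplier U at 80 → need 400 more.
Supplier 20 (120): take the remaining 400 → done.
Supplier 28, Supplier 2: unused.
Cost = 400×20 + 1400×60 + 1500×80 + 400×120 = 260000.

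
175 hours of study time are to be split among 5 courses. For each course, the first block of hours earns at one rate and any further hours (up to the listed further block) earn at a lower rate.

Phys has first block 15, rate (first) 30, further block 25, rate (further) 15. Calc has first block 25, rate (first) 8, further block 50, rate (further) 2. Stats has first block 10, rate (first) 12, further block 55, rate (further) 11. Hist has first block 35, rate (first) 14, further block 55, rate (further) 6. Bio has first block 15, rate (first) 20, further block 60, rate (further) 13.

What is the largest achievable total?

Order all 10 blocks by rate: Phys/T1 30 > Bio/T1 20 > Phys/T2 15 > Hist/T1 14 > Bio/T2 13 > Stats/T1 12 > Stats/T2 11 > Calc/T1 8 > Hist/T2 6 > Calc/T2 2.
Fill Phys T1 block (15 at 30) → 160 left.
Fill Bio T1 block (15 at 20) → 145 left.
Fill Phys T2 block (25 at 15) → 120 left.
Fill Hist T1 block (35 at 14) → 85 left.
Fill Bio T2 block (60 at 13) → 25 left.
Fill Stats T1 block (10 at 12) → 15 left.
15 remain; put them into Stats T2 at 11.
Total = 30×15 + 20×15 + 15×25 + 14×35 + 13×60 + 12×10 + 11×15 = 2680.

2680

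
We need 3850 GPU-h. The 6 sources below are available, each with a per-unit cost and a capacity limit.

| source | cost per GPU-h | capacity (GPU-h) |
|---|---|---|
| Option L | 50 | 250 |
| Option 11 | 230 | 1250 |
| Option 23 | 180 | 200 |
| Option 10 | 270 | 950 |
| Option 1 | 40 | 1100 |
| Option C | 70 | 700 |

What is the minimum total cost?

Fill from the cheapest source first.
Take 1100 from Option 1 at 40 — need 2750 more.
Option L at 50: take all 250 GPU-h — 2500 still needed.
Take 700 from Option C at 70 — need 1800 more.
Option 23 (180): use full 200 — 1600 GPU-h to go.
Option 11 (230): use full 1250 — 350 GPU-h to go.
Option 10 at 270: take 350 of its 950 — requirement met.
Cost = 1100×40 + 250×50 + 700×70 + 200×180 + 1250×230 + 350×270 = 523500.

523500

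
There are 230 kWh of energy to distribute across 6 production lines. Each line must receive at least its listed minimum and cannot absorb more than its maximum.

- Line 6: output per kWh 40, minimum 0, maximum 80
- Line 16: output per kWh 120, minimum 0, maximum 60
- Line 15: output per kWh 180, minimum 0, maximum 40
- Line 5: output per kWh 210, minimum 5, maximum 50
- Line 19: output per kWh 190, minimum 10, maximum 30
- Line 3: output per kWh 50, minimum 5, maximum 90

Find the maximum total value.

Meeting every minimum uses 0+0+0+5+10+5 = 20 kWh, leaving 210.
Order the production lines by output per kWh: Line 5 210 > Line 19 190 > Line 15 180 > Line 16 120 > Line 3 50 > Line 6 40.
Give Line 5 45 more to hit its cap of 50 — 165 left.
Line 19: +20 to 30 (cap) — 145 left.
Give Line 15 40 more to hit its cap of 40 — 105 left.
Give Line 16 60 more to hit its cap of 60 — 45 left.
Line 3: +45 (room for 85) → 50. Pool exhausted.
Total = 120×60 + 180×40 + 210×50 + 190×30 + 50×50 = 33100.

33100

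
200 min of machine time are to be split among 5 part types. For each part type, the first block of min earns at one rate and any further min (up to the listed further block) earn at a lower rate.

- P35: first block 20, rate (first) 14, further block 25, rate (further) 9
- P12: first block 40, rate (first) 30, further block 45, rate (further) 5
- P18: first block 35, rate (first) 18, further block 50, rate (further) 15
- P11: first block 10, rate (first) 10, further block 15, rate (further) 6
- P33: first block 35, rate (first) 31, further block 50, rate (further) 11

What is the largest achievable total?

Treat each block as its own option and order by rate: P33/first 31 > P12/first 30 > P18/first 18 > P18/second 15 > P35/first 14 > P33/second 11 > P11/first 10 > P35/second 9 > P11/second 6 > P12/second 5.
P33 first at 31: fill all 35 → 165 left.
P12/first (30): +40 → 125 left.
Fill P18 first block (35 at 18) → 90 left.
P18 second at 15: fill all 50 → 40 left.
P35 first at 14: fill all 20 → 20 left.
P33 second at 11: only 20 left, fill 20.
Total = 31×35 + 30×40 + 18×35 + 15×50 + 14×20 + 11×20 = 4165.

4165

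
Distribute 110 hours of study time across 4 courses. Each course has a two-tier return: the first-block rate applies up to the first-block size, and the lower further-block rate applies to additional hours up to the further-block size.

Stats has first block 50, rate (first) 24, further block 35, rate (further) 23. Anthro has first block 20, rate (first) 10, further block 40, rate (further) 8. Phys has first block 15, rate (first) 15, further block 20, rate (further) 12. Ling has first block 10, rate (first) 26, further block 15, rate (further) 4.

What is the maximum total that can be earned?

2490

Treat each block as its own option and order by rate: Ling/tier1 26 > Stats/tier1 24 > Stats/tier2 23 > Phys/tier1 15 > Phys/tier2 12 > Anthro/tier1 10 > Anthro/tier2 8 > Ling/tier2 4.
Ling/tier1 (26): +10 → 100 left.
Stats tier1 at 24: fill all 50 → 50 left.
Fill Stats tier2 block (35 at 23) → 15 left.
Phys/tier1 (15): +15 → 0 left.
Total = 26×10 + 24×50 + 23×35 + 15×15 = 2490.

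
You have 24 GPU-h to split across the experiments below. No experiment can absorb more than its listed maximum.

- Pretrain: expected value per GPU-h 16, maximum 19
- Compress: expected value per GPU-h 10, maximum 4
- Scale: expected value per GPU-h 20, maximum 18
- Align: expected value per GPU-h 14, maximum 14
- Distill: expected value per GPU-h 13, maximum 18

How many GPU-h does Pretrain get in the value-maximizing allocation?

Rank by expected value per GPU-h: Scale 20 > Pretrain 16 > Align 14 > Distill 13 > Compress 10.
Give Scale 18 to hit its cap of 18 — 6 left.
Only 6 left; Pretrain takes them to reach 6.

6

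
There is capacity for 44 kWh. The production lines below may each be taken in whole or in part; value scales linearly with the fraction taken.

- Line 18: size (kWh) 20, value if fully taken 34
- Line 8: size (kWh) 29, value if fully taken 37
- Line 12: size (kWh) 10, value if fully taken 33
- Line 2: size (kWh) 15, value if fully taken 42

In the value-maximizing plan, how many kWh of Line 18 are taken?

Sort by value density: Line 12 33/10≈3.3, Line 2 42/15≈2.8, Line 18 34/20≈1.7, Line 8 37/29≈1.28.
All 10 kWh of Line 12 fit (value 33) ; 34 remain.
Line 2: take in full, 15 kWh for value 42 ; 19 left.
19 kWh left: a 19/20 share of Line 18 gives 34×19/20 = 32.3.

19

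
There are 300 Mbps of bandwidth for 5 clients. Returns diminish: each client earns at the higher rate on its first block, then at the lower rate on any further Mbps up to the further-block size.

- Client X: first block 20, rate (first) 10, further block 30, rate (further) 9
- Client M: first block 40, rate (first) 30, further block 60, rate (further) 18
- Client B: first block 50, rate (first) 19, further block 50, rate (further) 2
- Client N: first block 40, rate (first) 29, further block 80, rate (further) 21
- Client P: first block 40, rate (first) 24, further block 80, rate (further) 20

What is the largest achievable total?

6980

Treat each block as its own option and order by rate: Client M/T1 30 > Client N/T1 29 > Client P/T1 24 > Client N/T2 21 > Client P/T2 20 > Client B/T1 19 > Client M/T2 18 > Client X/T1 10 > Client X/T2 9 > Client B/T2 2.
Client M T1 at 30: fill all 40 → 260 left.
Fill Client N T1 block (40 at 29) → 220 left.
Client P T1 at 24: fill all 40 → 180 left.
Client N/T2 (21): +80 → 100 left.
Fill Client P T2 block (80 at 20) → 20 left.
20 remain; put them into Client B T1 at 19.
Total = 30×40 + 29×40 + 24×40 + 21×80 + 20×80 + 19×20 = 6980.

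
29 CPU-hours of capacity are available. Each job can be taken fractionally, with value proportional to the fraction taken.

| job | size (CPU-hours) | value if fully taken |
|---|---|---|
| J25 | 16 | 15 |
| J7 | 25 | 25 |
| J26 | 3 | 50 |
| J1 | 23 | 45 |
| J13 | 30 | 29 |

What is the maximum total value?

98

Best value per unit of size first: J26 50/3≈16.7, J1 45/23≈1.96, J7 25/25≈1, J13 29/30≈0.967, J25 15/16≈0.938.
All 3 CPU-hours of J26 fit (value 50) → 26 remain.
Take all of J1 (23 CPU-hours, value 45) → 3 CPU-hours left.
3 CPU-hours left: a 3/25 share of J7 gives 25×3/25 = 3.
Total value = 98.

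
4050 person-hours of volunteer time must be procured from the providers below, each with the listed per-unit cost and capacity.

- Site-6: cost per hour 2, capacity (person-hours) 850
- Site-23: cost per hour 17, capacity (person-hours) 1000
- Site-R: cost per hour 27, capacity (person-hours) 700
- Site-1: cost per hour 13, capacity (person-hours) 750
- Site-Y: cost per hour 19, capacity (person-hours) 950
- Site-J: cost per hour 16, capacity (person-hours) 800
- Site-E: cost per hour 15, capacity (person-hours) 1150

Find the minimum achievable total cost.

50000

Fill from the cheapest provider first.
Site-6 (2): use full 850 ; 3200 person-hours to go.
Site-1 (13): use full 750 ; 2450 person-hours to go.
Take 1150 from Site-E at 15 ; need 1300 more.
Site-J at 16: take all 800 person-hours ; 500 still needed.
Site-23 (17): take the remaining 500 ; done.
Site-Y, Site-R: unused.
Cost = 850×2 + 750×13 + 1150×15 + 800×16 + 500×17 = 50000.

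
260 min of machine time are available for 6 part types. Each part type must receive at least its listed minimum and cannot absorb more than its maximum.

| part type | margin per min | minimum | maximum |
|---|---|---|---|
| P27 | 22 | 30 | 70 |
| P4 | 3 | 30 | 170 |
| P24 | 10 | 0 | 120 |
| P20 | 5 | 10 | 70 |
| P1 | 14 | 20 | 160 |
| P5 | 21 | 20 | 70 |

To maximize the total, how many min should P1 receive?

Meeting every minimum uses 30+30+0+10+20+20 = 110 min, leaving 150.
Order the part types by margin per min: P27 22 > P5 21 > P1 14 > P24 10 > P20 5 > P4 3.
Give P27 40 more to hit its cap of 70 → 110 left.
P5 takes 50 more to reach its cap of 70 → 60 left.
Only 60 left; P1 takes them to reach 80.

80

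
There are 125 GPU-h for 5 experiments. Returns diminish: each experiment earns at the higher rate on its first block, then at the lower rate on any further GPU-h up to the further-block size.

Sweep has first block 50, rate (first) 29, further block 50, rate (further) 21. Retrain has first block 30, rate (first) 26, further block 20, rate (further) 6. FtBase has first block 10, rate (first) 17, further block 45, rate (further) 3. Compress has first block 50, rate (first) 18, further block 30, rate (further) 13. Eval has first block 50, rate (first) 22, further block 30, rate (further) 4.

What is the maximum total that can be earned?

3220

Rank every tier by rate: Sweep/first 29 > Retrain/first 26 > Eval/first 22 > Sweep/second 21 > Compress/first 18 > FtBase/first 17 > Compress/second 13 > Retrain/second 6 > Eval/second 4 > FtBase/second 3.
Sweep/first (29): +50 ; 75 left.
Retrain first at 26: fill all 30 ; 45 left.
Eval/first: +45 of 50 at 22; pool empty.
Total = 29×50 + 26×30 + 22×45 = 3220.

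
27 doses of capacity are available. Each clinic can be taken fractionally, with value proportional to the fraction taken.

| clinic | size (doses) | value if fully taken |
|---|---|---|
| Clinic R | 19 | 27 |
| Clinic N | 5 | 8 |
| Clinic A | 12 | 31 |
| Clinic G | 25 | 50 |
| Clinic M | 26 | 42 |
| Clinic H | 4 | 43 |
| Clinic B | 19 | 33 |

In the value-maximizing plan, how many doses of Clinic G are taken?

11

Sort by value density: Clinic H 43/4≈10.8, Clinic A 31/12≈2.58, Clinic G 50/25≈2, Clinic B 33/19≈1.74, Clinic M 42/26≈1.62, Clinic N 8/5≈1.6, Clinic R 27/19≈1.42.
Clinic H: take in full, 4 doses for value 43 → 23 left.
All 12 doses of Clinic A fit (value 31) → 11 remain.
11 doses left: a 11/25 share of Clinic G gives 50×11/25 = 22.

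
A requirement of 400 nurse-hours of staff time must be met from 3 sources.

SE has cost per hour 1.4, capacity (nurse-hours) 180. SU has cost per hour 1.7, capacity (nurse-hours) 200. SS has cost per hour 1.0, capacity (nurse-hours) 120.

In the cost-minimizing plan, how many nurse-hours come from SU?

Cheapest first:
SS (1.0): use full 120 → 280 nurse-hours to go.
Take 180 from SE at 1.4 → need 100 more.
Take 100 from SU at 1.7 to finish.

100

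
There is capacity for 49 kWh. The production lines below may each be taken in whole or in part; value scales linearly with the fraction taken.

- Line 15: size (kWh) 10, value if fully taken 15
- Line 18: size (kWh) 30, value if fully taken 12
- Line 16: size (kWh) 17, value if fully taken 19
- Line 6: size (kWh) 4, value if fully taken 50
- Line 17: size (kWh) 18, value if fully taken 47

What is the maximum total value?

131

Best value per unit of size first: Line 6 50/4≈12.5, Line 17 47/18≈2.61, Line 15 15/10≈1.5, Line 16 19/17≈1.12, Line 18 12/30≈0.4.
Take all of Line 6 (4 kWh, value 50) — 45 kWh left.
Take all of Line 17 (18 kWh, value 47) — 27 kWh left.
Line 15: take in full, 10 kWh for value 15 — 17 left.
Take all of Line 16 (17 kWh, value 19) — 0 kWh left.
Total value = 131.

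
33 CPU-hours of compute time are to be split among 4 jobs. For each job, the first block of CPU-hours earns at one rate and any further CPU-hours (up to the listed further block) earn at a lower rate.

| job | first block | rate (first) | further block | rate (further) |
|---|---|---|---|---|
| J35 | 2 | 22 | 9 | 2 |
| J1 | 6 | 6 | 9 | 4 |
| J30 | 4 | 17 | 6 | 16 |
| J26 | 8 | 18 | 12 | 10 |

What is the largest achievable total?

478

Rank every tier by rate: J35/tier1 22 > J26/tier1 18 > J30/tier1 17 > J30/tier2 16 > J26/tier2 10 > J1/tier1 6 > J1/tier2 4 > J35/tier2 2.
J35 tier1 at 22: fill all 2 — 31 left.
J26/tier1 (18): +8 — 23 left.
J30/tier1 (17): +4 — 19 left.
J30/tier2 (16): +6 — 13 left.
J26 tier2 at 10: fill all 12 — 1 left.
J1 tier1 at 6: only 1 left, fill 1.
Total = 22×2 + 18×8 + 17×4 + 16×6 + 10×12 + 6×1 = 478.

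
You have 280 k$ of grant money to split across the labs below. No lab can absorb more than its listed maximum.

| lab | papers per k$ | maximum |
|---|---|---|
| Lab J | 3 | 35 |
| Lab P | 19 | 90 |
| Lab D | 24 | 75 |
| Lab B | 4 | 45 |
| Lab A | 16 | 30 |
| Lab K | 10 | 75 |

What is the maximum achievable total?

Rank by papers per k$: Lab D 24 > Lab P 19 > Lab A 16 > Lab K 10 > Lab B 4 > Lab J 3.
Lab D takes 75 to reach its cap of 75 — 205 left.
Lab P takes 90 to reach its cap of 90 — 115 left.
Lab A: +30 to 30 (cap) — 85 left.
Lab K takes 75 to reach its cap of 75 — 10 left.
Only 10 left; Lab B takes them to reach 10.
Total = 19×90 + 24×75 + 4×10 + 16×30 + 10×75 = 4780.

4780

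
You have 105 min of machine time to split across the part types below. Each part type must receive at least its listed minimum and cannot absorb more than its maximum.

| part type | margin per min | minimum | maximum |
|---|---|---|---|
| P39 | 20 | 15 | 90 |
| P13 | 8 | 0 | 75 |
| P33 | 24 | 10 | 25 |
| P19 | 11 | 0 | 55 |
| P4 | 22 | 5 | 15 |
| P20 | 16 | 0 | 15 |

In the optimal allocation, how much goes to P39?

65

Meeting every minimum uses 15+0+10+0+5+0 = 30 min, leaving 75.
Rank by margin per min: P33 24 > P4 22 > P39 20 > P20 16 > P19 11 > P13 8.
P33: +15 to 25 (cap) ; 60 left.
Give P4 10 more to hit its cap of 15 ; 50 left.
P39 has room for 75 more but only 50 remain, so it gets 65.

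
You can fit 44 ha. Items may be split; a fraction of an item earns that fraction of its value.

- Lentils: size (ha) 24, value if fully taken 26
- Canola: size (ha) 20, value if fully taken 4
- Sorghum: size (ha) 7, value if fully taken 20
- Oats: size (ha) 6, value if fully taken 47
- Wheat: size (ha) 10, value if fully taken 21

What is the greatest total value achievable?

110.75

Sort by value density: Oats 47/6≈7.83, Sorghum 20/7≈2.86, Wheat 21/10≈2.1, Lentils 26/24≈1.08, Canola 4/20≈0.2.
Oats: take in full, 6 ha for value 47 → 38 left.
All 7 ha of Sorghum fit (value 20) → 31 remain.
Wheat: take in full, 10 ha for value 21 → 21 left.
21 ha left: a 21/24 share of Lentils gives 26×21/24 = 22.75.
Total value = 110.75.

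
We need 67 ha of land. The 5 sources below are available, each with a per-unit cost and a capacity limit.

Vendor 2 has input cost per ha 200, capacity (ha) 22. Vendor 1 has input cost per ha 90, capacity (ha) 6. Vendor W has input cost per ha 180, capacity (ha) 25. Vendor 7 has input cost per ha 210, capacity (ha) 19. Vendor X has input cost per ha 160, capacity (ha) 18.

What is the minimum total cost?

11520

Use sources in increasing cost order.
Take 6 from Vendor 1 at 90 — need 61 more.
Vendor X at 160: take all 18 ha — 43 still needed.
Take 25 from Vendor W at 180 — need 18 more.
Vendor 2 at 200: take 18 of its 22 — requirement met.
Vendor 7: unused.
Cost = 6×90 + 18×160 + 25×180 + 18×200 = 11520.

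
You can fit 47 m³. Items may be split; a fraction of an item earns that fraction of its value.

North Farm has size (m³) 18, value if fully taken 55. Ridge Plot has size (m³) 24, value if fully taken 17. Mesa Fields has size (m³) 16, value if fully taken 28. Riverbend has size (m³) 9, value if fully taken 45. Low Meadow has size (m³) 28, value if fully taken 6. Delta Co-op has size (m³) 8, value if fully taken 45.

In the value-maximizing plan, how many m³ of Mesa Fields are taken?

12

Sort by value density: Delta Co-op 45/8≈5.62, Riverbend 45/9≈5, North Farm 55/18≈3.06, Mesa Fields 28/16≈1.75, Ridge Plot 17/24≈0.708, Low Meadow 6/28≈0.214.
Delta Co-op: take in full, 8 m³ for value 45 — 39 left.
Take all of Riverbend (9 m³, value 45) — 30 m³ left.
Take all of North Farm (18 m³, value 55) — 12 m³ left.
12 m³ left: a 12/16 share of Mesa Fields gives 28×12/16 = 21.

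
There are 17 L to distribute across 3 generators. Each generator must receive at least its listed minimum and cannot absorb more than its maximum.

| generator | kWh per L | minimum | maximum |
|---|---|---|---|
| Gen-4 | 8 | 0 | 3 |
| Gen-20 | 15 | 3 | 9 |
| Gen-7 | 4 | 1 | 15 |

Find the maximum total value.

Meeting every minimum uses 0+3+1 = 4 L, leaving 13.
Order the generators by kWh per L: Gen-20 15 > Gen-4 8 > Gen-7 4.
Gen-20: +6 to 9 (cap) ; 7 left.
Gen-4: +3 to 3 (cap) ; 4 left.
Only 4 left; Gen-7 takes them to reach 5.
Total = 8×3 + 15×9 + 4×5 = 179.

179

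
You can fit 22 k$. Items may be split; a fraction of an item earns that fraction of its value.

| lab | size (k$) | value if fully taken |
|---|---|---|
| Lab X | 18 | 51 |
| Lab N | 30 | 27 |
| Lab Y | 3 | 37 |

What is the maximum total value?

88.9

Best value per unit of size first: Lab Y 37/3≈12.3, Lab X 51/18≈2.83, Lab N 27/30≈0.9.
Take all of Lab Y (3 k$, value 37) ; 19 k$ left.
Take all of Lab X (18 k$, value 51) ; 1 k$ left.
Fill the last 1 k$ with part of Lab N: 1/30 of it earns 0.9.
Total value = 88.9.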